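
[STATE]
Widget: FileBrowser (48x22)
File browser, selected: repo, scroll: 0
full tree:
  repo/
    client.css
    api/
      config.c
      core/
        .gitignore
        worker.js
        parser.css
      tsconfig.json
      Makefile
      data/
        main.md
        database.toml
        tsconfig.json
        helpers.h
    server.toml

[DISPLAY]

> [-] repo/                                     
    client.css                                  
    [+] api/                                    
    server.toml                                 
                                                
                                                
                                                
                                                
                                                
                                                
                                                
                                                
                                                
                                                
                                                
                                                
                                                
                                                
                                                
                                                
                                                
                                                


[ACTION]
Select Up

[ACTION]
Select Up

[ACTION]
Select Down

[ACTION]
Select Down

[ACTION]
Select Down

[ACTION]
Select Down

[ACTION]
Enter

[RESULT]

  [-] repo/                                     
    client.css                                  
    [+] api/                                    
  > server.toml                                 
                                                
                                                
                                                
                                                
                                                
                                                
                                                
                                                
                                                
                                                
                                                
                                                
                                                
                                                
                                                
                                                
                                                
                                                


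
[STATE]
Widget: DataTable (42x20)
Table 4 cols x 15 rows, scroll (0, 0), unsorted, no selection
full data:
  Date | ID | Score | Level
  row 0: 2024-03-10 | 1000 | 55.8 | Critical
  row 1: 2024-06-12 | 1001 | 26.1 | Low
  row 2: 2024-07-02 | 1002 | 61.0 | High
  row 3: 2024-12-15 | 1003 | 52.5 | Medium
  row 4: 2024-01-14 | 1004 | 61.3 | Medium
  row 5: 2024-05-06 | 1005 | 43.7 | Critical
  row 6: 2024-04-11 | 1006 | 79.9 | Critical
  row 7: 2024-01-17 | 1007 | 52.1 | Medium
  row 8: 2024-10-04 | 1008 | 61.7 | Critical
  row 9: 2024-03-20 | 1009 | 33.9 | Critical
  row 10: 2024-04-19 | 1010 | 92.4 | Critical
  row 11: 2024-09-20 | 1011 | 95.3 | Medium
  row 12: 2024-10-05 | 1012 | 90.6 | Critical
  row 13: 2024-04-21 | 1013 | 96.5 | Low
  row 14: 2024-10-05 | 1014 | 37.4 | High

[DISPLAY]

Date      │ID  │Score│Level               
──────────┼────┼─────┼────────            
2024-03-10│1000│55.8 │Critical            
2024-06-12│1001│26.1 │Low                 
2024-07-02│1002│61.0 │High                
2024-12-15│1003│52.5 │Medium              
2024-01-14│1004│61.3 │Medium              
2024-05-06│1005│43.7 │Critical            
2024-04-11│1006│79.9 │Critical            
2024-01-17│1007│52.1 │Medium              
2024-10-04│1008│61.7 │Critical            
2024-03-20│1009│33.9 │Critical            
2024-04-19│1010│92.4 │Critical            
2024-09-20│1011│95.3 │Medium              
2024-10-05│1012│90.6 │Critical            
2024-04-21│1013│96.5 │Low                 
2024-10-05│1014│37.4 │High                
                                          
                                          
                                          


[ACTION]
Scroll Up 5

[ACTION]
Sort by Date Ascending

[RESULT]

Date     ▲│ID  │Score│Level               
──────────┼────┼─────┼────────            
2024-01-14│1004│61.3 │Medium              
2024-01-17│1007│52.1 │Medium              
2024-03-10│1000│55.8 │Critical            
2024-03-20│1009│33.9 │Critical            
2024-04-11│1006│79.9 │Critical            
2024-04-19│1010│92.4 │Critical            
2024-04-21│1013│96.5 │Low                 
2024-05-06│1005│43.7 │Critical            
2024-06-12│1001│26.1 │Low                 
2024-07-02│1002│61.0 │High                
2024-09-20│1011│95.3 │Medium              
2024-10-04│1008│61.7 │Critical            
2024-10-05│1012│90.6 │Critical            
2024-10-05│1014│37.4 │High                
2024-12-15│1003│52.5 │Medium              
                                          
                                          
                                          


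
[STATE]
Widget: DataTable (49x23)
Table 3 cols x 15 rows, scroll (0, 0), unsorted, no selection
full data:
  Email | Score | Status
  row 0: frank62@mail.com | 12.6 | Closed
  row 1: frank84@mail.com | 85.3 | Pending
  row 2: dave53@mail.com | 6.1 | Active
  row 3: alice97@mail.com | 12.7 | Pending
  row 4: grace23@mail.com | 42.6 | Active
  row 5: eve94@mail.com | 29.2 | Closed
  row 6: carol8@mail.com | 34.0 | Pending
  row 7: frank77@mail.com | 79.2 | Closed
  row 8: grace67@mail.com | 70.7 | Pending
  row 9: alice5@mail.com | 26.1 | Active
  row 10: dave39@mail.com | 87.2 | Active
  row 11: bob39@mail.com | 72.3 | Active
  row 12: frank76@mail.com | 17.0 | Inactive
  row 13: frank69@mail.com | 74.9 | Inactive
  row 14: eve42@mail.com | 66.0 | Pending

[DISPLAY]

Email           │Score│Status                    
────────────────┼─────┼────────                  
frank62@mail.com│12.6 │Closed                    
frank84@mail.com│85.3 │Pending                   
dave53@mail.com │6.1  │Active                    
alice97@mail.com│12.7 │Pending                   
grace23@mail.com│42.6 │Active                    
eve94@mail.com  │29.2 │Closed                    
carol8@mail.com │34.0 │Pending                   
frank77@mail.com│79.2 │Closed                    
grace67@mail.com│70.7 │Pending                   
alice5@mail.com │26.1 │Active                    
dave39@mail.com │87.2 │Active                    
bob39@mail.com  │72.3 │Active                    
frank76@mail.com│17.0 │Inactive                  
frank69@mail.com│74.9 │Inactive                  
eve42@mail.com  │66.0 │Pending                   
                                                 
                                                 
                                                 
                                                 
                                                 
                                                 


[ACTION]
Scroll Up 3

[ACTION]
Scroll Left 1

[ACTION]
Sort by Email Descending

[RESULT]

Email          ▼│Score│Status                    
────────────────┼─────┼────────                  
grace67@mail.com│70.7 │Pending                   
grace23@mail.com│42.6 │Active                    
frank84@mail.com│85.3 │Pending                   
frank77@mail.com│79.2 │Closed                    
frank76@mail.com│17.0 │Inactive                  
frank69@mail.com│74.9 │Inactive                  
frank62@mail.com│12.6 │Closed                    
eve94@mail.com  │29.2 │Closed                    
eve42@mail.com  │66.0 │Pending                   
dave53@mail.com │6.1  │Active                    
dave39@mail.com │87.2 │Active                    
carol8@mail.com │34.0 │Pending                   
bob39@mail.com  │72.3 │Active                    
alice97@mail.com│12.7 │Pending                   
alice5@mail.com │26.1 │Active                    
                                                 
                                                 
                                                 
                                                 
                                                 
                                                 


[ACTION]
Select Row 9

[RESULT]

Email          ▼│Score│Status                    
────────────────┼─────┼────────                  
grace67@mail.com│70.7 │Pending                   
grace23@mail.com│42.6 │Active                    
frank84@mail.com│85.3 │Pending                   
frank77@mail.com│79.2 │Closed                    
frank76@mail.com│17.0 │Inactive                  
frank69@mail.com│74.9 │Inactive                  
frank62@mail.com│12.6 │Closed                    
eve94@mail.com  │29.2 │Closed                    
eve42@mail.com  │66.0 │Pending                   
>ave53@mail.com │6.1  │Active                    
dave39@mail.com │87.2 │Active                    
carol8@mail.com │34.0 │Pending                   
bob39@mail.com  │72.3 │Active                    
alice97@mail.com│12.7 │Pending                   
alice5@mail.com │26.1 │Active                    
                                                 
                                                 
                                                 
                                                 
                                                 
                                                 


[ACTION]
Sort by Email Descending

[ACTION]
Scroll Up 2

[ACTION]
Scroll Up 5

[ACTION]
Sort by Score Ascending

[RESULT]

Email           │Scor▲│Status                    
────────────────┼─────┼────────                  
dave53@mail.com │6.1  │Active                    
frank62@mail.com│12.6 │Closed                    
alice97@mail.com│12.7 │Pending                   
frank76@mail.com│17.0 │Inactive                  
alice5@mail.com │26.1 │Active                    
eve94@mail.com  │29.2 │Closed                    
carol8@mail.com │34.0 │Pending                   
grace23@mail.com│42.6 │Active                    
eve42@mail.com  │66.0 │Pending                   
>race67@mail.com│70.7 │Pending                   
bob39@mail.com  │72.3 │Active                    
frank69@mail.com│74.9 │Inactive                  
frank77@mail.com│79.2 │Closed                    
frank84@mail.com│85.3 │Pending                   
dave39@mail.com │87.2 │Active                    
                                                 
                                                 
                                                 
                                                 
                                                 
                                                 


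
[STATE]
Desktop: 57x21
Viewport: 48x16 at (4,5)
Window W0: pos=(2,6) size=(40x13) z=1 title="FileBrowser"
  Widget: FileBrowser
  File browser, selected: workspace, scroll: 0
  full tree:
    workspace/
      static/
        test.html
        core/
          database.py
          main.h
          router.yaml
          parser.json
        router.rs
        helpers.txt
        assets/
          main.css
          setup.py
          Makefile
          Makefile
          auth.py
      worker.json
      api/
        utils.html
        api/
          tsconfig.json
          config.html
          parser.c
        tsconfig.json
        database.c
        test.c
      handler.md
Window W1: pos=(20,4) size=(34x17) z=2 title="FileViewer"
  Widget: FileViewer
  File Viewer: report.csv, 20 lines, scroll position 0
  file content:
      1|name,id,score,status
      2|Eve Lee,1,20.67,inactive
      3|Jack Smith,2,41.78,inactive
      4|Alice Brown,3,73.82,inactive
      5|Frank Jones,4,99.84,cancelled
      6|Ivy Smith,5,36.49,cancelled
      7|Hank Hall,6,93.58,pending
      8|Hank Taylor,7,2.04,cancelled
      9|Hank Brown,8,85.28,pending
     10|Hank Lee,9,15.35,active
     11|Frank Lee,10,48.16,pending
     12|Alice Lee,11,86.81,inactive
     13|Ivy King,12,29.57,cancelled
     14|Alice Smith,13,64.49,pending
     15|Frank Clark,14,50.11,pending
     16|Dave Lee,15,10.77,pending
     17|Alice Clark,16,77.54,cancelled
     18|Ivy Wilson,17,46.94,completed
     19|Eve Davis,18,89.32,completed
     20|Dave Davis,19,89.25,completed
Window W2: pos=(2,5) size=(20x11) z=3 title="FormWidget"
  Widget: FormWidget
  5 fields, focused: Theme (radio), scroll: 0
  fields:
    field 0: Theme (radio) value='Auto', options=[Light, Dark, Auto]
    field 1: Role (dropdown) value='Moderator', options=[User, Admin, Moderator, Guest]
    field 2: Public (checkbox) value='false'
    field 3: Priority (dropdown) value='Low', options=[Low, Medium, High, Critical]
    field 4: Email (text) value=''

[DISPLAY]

━━━━━━━━━━━━━━━━━┓FileViewer                    
FormWidget       ┃──────────────────────────────
─────────────────┨ame,id,score,status           
 Theme:      ( ) ┃ve Lee,1,20.67,inactive       
 Role:       [M▼]┃ack Smith,2,41.78,inactive    
 Public:     [ ] ┃lice Brown,3,73.82,inactive   
 Priority:   [L▼]┃rank Jones,4,99.84,cancelled  
 Email:      [  ]┃vy Smith,5,36.49,cancelled    
                 ┃ank Hall,6,93.58,pending      
                 ┃ank Taylor,7,2.04,cancelled   
━━━━━━━━━━━━━━━━━┛ank Brown,8,85.28,pending     
                ┃Hank Lee,9,15.35,active        
                ┃Frank Lee,10,48.16,pending     
━━━━━━━━━━━━━━━━┃Alice Lee,11,86.81,inactive    
                ┃Ivy King,12,29.57,cancelled    
                ┗━━━━━━━━━━━━━━━━━━━━━━━━━━━━━━━


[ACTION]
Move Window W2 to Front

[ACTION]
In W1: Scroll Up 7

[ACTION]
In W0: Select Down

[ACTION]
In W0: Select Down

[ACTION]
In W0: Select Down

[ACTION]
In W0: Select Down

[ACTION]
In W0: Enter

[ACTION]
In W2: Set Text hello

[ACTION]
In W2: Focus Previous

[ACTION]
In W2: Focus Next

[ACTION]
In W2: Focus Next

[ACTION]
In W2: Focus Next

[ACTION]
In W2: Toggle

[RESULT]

━━━━━━━━━━━━━━━━━┓FileViewer                    
FormWidget       ┃──────────────────────────────
─────────────────┨ame,id,score,status           
 Theme:      ( ) ┃ve Lee,1,20.67,inactive       
 Role:       [M▼]┃ack Smith,2,41.78,inactive    
 Public:     [x] ┃lice Brown,3,73.82,inactive   
 Priority:   [L▼]┃rank Jones,4,99.84,cancelled  
 Email:      [  ]┃vy Smith,5,36.49,cancelled    
                 ┃ank Hall,6,93.58,pending      
                 ┃ank Taylor,7,2.04,cancelled   
━━━━━━━━━━━━━━━━━┛ank Brown,8,85.28,pending     
                ┃Hank Lee,9,15.35,active        
                ┃Frank Lee,10,48.16,pending     
━━━━━━━━━━━━━━━━┃Alice Lee,11,86.81,inactive    
                ┃Ivy King,12,29.57,cancelled    
                ┗━━━━━━━━━━━━━━━━━━━━━━━━━━━━━━━


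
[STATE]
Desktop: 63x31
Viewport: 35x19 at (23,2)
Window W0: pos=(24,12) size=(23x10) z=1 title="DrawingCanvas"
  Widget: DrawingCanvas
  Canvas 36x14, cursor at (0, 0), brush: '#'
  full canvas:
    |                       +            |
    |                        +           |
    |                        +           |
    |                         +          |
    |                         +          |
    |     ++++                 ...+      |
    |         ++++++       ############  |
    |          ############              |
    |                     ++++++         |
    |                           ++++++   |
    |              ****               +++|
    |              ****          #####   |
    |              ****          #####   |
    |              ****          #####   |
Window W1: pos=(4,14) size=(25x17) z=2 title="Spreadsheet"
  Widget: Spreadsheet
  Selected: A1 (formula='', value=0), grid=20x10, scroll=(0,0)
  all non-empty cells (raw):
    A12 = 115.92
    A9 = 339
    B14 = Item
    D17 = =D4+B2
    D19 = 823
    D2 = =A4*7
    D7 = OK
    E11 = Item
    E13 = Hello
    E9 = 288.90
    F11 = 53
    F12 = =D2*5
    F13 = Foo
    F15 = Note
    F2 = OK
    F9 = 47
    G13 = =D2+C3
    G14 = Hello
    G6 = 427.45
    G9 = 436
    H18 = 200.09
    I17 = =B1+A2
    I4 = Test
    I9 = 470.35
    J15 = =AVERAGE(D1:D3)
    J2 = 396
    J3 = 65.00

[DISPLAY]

                                   
                                   
                                   
                                   
                                   
                                   
                                   
                                   
                                   
                                   
 ┏━━━━━━━━━━━━━━━━━━━━━┓           
 ┃ DrawingCanvas       ┃           
━━━━━┓─────────────────┨           
     ┃                 ┃           
─────┨                 ┃           
     ┃                 ┃           
     ┃                 ┃           
-----┃                 ┃           
 0   ┃ ++++            ┃           


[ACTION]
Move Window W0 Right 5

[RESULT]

                                   
                                   
                                   
                                   
                                   
                                   
                                   
                                   
                                   
                                   
      ┏━━━━━━━━━━━━━━━━━━━━━┓      
      ┃ DrawingCanvas       ┃      
━━━━━┓┠─────────────────────┨      
     ┃┃+                    ┃      
─────┨┃                     ┃      
     ┃┃                     ┃      
     ┃┃                     ┃      
-----┃┃                     ┃      
 0   ┃┃     ++++            ┃      


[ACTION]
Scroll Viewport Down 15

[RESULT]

      ┏━━━━━━━━━━━━━━━━━━━━━┓      
      ┃ DrawingCanvas       ┃      
━━━━━┓┠─────────────────────┨      
     ┃┃+                    ┃      
─────┨┃                     ┃      
     ┃┃                     ┃      
     ┃┃                     ┃      
-----┃┃                     ┃      
 0   ┃┃     ++++            ┃      
 0   ┃┗━━━━━━━━━━━━━━━━━━━━━┛      
 0   ┃                             
 0   ┃                             
 0   ┃                             
 0   ┃                             
 0   ┃                             
 0   ┃                             
 0   ┃                             
 0   ┃                             
━━━━━┛                             


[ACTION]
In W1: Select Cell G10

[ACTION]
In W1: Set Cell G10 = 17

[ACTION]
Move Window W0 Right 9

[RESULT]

               ┏━━━━━━━━━━━━━━━━━━━
               ┃ DrawingCanvas     
━━━━━┓         ┠───────────────────
     ┃         ┃+                  
─────┨         ┃                   
     ┃         ┃                   
     ┃         ┃                   
-----┃         ┃                   
 0   ┃         ┃     ++++          
 0   ┃         ┗━━━━━━━━━━━━━━━━━━━
 0   ┃                             
 0   ┃                             
 0   ┃                             
 0   ┃                             
 0   ┃                             
 0   ┃                             
 0   ┃                             
 0   ┃                             
━━━━━┛                             


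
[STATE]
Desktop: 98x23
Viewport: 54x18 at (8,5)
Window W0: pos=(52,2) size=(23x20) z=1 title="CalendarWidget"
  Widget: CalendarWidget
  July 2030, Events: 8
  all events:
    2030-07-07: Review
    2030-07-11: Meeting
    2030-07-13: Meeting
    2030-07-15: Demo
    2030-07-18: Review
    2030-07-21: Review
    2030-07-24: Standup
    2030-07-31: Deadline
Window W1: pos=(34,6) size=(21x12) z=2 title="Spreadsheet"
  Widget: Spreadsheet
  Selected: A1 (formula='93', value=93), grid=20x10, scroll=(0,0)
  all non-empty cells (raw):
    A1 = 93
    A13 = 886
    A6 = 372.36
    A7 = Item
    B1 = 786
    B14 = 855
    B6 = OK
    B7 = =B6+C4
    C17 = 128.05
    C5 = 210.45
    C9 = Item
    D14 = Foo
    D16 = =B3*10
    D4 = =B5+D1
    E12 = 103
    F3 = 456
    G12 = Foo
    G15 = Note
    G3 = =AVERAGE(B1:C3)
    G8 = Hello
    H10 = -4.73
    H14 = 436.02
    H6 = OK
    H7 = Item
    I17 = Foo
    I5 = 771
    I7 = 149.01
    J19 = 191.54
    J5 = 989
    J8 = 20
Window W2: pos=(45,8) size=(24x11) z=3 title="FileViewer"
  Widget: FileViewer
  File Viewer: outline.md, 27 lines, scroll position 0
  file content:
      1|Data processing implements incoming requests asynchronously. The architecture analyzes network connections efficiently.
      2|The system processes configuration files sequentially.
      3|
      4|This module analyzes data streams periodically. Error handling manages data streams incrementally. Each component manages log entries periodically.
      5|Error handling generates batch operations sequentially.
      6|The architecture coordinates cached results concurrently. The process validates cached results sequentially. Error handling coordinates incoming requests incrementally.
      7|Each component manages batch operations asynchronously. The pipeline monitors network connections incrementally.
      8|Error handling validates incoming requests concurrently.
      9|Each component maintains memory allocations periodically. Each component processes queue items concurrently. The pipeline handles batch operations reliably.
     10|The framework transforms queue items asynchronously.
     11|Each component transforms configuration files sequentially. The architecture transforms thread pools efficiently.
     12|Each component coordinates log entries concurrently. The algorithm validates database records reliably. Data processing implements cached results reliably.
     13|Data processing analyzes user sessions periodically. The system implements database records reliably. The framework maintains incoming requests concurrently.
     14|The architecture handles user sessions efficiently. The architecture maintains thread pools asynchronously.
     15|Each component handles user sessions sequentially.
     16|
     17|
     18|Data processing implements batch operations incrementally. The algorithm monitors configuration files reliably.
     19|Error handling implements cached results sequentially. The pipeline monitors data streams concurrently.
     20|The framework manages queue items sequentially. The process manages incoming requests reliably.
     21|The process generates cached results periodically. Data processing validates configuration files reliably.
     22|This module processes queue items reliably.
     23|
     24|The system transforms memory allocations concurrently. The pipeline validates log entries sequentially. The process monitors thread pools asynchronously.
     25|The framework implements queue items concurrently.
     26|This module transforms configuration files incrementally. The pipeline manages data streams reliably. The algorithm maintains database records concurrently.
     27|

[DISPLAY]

                                            ┃      Jul
                          ┏━━━━━━━━━━━━━━━━━━━┓ Tu We 
                          ┃ Spreadsheet       ┃  2  3 
                          ┠──────────┏━━━━━━━━━━━━━━━━
                          ┃A1: 93    ┃ FileViewer     
                          ┃       A  ┠────────────────
                          ┃----------┃Data processing 
                          ┃  1     [9┃The system proce
                          ┃  2       ┃                
                          ┃  3       ┃This module anal
                          ┃  4       ┃Error handling g
                          ┃  5       ┃The architecture
                          ┗━━━━━━━━━━┃Each component m
                                     ┗━━━━━━━━━━━━━━━━
                                            ┃         
                                            ┃         
                                            ┗━━━━━━━━━
                                                      


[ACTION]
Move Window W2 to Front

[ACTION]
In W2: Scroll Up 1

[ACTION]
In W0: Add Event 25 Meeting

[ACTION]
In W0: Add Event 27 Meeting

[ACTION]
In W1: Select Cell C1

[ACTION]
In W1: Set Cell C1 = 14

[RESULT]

                                            ┃      Jul
                          ┏━━━━━━━━━━━━━━━━━━━┓ Tu We 
                          ┃ Spreadsheet       ┃  2  3 
                          ┠──────────┏━━━━━━━━━━━━━━━━
                          ┃C1: 14    ┃ FileViewer     
                          ┃       A  ┠────────────────
                          ┃----------┃Data processing 
                          ┃  1       ┃The system proce
                          ┃  2       ┃                
                          ┃  3       ┃This module anal
                          ┃  4       ┃Error handling g
                          ┃  5       ┃The architecture
                          ┗━━━━━━━━━━┃Each component m
                                     ┗━━━━━━━━━━━━━━━━
                                            ┃         
                                            ┃         
                                            ┗━━━━━━━━━
                                                      


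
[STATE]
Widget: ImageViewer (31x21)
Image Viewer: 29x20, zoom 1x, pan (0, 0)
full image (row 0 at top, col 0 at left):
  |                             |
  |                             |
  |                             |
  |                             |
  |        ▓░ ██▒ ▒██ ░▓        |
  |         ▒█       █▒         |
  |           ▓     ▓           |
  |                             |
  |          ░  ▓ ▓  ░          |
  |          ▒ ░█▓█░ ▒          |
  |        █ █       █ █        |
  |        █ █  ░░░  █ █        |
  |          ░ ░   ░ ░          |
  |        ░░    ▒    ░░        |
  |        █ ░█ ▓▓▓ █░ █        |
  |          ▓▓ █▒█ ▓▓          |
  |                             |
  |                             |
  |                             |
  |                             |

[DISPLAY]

                               
                               
                               
                               
        ▓░ ██▒ ▒██ ░▓          
         ▒█       █▒           
           ▓     ▓             
                               
          ░  ▓ ▓  ░            
          ▒ ░█▓█░ ▒            
        █ █       █ █          
        █ █  ░░░  █ █          
          ░ ░   ░ ░            
        ░░    ▒    ░░          
        █ ░█ ▓▓▓ █░ █          
          ▓▓ █▒█ ▓▓            
                               
                               
                               
                               
                               


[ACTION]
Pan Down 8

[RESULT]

          ░  ▓ ▓  ░            
          ▒ ░█▓█░ ▒            
        █ █       █ █          
        █ █  ░░░  █ █          
          ░ ░   ░ ░            
        ░░    ▒    ░░          
        █ ░█ ▓▓▓ █░ █          
          ▓▓ █▒█ ▓▓            
                               
                               
                               
                               
                               
                               
                               
                               
                               
                               
                               
                               
                               


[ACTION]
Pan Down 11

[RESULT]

                               
                               
                               
                               
                               
                               
                               
                               
                               
                               
                               
                               
                               
                               
                               
                               
                               
                               
                               
                               
                               


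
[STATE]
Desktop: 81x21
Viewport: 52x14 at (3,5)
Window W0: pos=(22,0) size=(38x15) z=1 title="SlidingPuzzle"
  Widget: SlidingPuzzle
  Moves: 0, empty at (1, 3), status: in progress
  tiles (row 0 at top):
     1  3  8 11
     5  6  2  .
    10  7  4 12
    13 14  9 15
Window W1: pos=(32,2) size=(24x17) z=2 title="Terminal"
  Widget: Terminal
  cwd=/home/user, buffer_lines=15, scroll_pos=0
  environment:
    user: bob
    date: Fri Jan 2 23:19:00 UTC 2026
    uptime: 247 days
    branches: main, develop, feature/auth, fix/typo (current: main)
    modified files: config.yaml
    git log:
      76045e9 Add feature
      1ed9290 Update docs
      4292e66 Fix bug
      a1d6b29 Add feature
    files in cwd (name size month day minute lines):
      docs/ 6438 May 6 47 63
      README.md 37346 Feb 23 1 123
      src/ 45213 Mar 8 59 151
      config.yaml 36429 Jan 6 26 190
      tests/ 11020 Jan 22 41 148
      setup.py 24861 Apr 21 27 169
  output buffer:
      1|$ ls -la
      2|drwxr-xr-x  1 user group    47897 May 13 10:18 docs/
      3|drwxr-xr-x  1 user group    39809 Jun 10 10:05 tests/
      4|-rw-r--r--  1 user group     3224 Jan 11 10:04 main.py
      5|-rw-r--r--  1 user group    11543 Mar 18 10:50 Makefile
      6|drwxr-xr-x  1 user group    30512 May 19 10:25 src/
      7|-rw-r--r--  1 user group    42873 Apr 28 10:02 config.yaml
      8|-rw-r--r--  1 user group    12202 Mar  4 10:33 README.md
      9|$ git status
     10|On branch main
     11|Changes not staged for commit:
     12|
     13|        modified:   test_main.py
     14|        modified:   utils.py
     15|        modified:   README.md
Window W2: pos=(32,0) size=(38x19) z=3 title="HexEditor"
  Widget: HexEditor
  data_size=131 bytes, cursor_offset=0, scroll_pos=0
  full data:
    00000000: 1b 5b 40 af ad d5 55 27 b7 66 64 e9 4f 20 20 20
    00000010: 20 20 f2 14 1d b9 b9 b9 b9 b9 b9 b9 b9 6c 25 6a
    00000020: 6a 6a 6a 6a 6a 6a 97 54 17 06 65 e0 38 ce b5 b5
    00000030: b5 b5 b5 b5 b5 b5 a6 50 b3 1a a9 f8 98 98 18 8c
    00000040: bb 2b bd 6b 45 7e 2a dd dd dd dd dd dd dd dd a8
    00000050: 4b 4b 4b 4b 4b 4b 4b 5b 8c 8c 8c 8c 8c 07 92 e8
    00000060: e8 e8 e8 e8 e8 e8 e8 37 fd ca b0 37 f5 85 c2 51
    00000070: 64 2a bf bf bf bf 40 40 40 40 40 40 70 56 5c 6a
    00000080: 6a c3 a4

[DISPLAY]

                   ┃├────┼───┃00000020  6a 6a 6a 6a 
                   ┃│  5 │  6┃00000030  b5 b5 b5 b5 
                   ┃├────┼───┃00000040  bb 2b bd 6b 
                   ┃│ 10 │  7┃00000050  4b 4b 4b 4b 
                   ┃├────┼───┃00000060  e8 e8 e8 e8 
                   ┃│ 13 │ 14┃00000070  64 2a bf bf 
                   ┃└────┴───┃00000080  6a c3 a4    
                   ┃Moves: 0 ┃                      
                   ┃         ┃                      
                   ┗━━━━━━━━━┃                      
                             ┃                      
                             ┃                      
                             ┃                      
                             ┗━━━━━━━━━━━━━━━━━━━━━━


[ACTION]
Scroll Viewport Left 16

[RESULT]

                      ┃├────┼───┃00000020  6a 6a 6a 
                      ┃│  5 │  6┃00000030  b5 b5 b5 
                      ┃├────┼───┃00000040  bb 2b bd 
                      ┃│ 10 │  7┃00000050  4b 4b 4b 
                      ┃├────┼───┃00000060  e8 e8 e8 
                      ┃│ 13 │ 14┃00000070  64 2a bf 
                      ┃└────┴───┃00000080  6a c3 a4 
                      ┃Moves: 0 ┃                   
                      ┃         ┃                   
                      ┗━━━━━━━━━┃                   
                                ┃                   
                                ┃                   
                                ┃                   
                                ┗━━━━━━━━━━━━━━━━━━━


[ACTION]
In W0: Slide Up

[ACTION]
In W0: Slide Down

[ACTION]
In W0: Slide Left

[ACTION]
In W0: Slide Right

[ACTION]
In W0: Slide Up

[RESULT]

                      ┃├────┼───┃00000020  6a 6a 6a 
                      ┃│  5 │  6┃00000030  b5 b5 b5 
                      ┃├────┼───┃00000040  bb 2b bd 
                      ┃│ 10 │  7┃00000050  4b 4b 4b 
                      ┃├────┼───┃00000060  e8 e8 e8 
                      ┃│ 13 │ 14┃00000070  64 2a bf 
                      ┃└────┴───┃00000080  6a c3 a4 
                      ┃Moves: 4 ┃                   
                      ┃         ┃                   
                      ┗━━━━━━━━━┃                   
                                ┃                   
                                ┃                   
                                ┃                   
                                ┗━━━━━━━━━━━━━━━━━━━


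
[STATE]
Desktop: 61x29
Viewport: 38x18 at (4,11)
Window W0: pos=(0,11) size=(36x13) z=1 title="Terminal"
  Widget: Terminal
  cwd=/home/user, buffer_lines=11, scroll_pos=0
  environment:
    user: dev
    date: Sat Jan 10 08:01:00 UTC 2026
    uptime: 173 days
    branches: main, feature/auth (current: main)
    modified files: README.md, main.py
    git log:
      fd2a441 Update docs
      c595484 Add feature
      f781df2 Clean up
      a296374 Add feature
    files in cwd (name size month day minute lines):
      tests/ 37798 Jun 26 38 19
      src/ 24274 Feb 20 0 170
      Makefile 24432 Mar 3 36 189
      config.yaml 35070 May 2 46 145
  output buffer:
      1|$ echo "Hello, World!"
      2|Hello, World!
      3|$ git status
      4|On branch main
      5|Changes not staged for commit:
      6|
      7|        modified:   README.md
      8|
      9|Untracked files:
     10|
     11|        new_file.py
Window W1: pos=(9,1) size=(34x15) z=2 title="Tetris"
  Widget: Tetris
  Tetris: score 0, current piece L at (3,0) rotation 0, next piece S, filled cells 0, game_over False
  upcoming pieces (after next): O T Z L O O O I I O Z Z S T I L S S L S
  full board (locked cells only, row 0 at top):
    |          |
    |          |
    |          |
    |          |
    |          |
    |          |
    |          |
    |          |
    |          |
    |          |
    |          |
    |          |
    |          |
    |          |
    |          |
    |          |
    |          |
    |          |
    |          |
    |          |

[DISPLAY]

━━━━━┃          │0                    
rmina┃          │                     
─────┃          │                     
cho "┃          │                     
lo, W┗━━━━━━━━━━━━━━━━━━━━━━━━━━━━━━━━
it status                      ┃      
branch main                    ┃      
nges not staged for commit:    ┃      
                               ┃      
     modified:   README.md     ┃      
                               ┃      
racked files:                  ┃      
━━━━━━━━━━━━━━━━━━━━━━━━━━━━━━━┛      
                                      
                                      
                                      
                                      
                                      


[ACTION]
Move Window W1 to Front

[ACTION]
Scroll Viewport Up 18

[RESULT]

                                      
     ┏━━━━━━━━━━━━━━━━━━━━━━━━━━━━━━━━
     ┃ Tetris                         
     ┠────────────────────────────────
     ┃          │Next:                
     ┃          │ ░░                  
     ┃          │░░                   
     ┃          │                     
     ┃          │                     
     ┃          │                     
     ┃          │Score:               
━━━━━┃          │0                    
rmina┃          │                     
─────┃          │                     
cho "┃          │                     
lo, W┗━━━━━━━━━━━━━━━━━━━━━━━━━━━━━━━━
it status                      ┃      
branch main                    ┃      


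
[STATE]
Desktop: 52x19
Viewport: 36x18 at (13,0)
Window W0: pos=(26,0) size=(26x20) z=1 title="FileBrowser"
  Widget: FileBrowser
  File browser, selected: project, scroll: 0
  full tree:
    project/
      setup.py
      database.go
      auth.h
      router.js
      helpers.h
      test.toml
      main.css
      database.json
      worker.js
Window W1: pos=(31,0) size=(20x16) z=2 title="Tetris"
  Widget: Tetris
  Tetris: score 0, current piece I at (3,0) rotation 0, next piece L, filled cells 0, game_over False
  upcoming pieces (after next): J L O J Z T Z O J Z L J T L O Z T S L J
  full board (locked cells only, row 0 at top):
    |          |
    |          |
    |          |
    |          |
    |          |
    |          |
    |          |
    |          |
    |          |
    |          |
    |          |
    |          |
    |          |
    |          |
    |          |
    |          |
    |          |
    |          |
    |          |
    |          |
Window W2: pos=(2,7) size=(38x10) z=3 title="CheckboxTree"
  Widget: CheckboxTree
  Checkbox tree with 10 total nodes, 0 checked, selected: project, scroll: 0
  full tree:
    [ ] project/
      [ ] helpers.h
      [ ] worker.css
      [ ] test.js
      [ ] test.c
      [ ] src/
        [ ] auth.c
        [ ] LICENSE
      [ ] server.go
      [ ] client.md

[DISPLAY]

             ┏━━━━┏━━━━━━━━━━━━━━━━━
             ┃ Fil┃ Tetris          
             ┠────┠─────────────────
             ┃> [-┃                 
             ┃    ┃                 
             ┃    ┃                 
             ┃    ┃                 
━━━━━━━━━━━━━━━━━━━━━━━━━━┓         
ree                       ┃         
──────────────────────────┨         
ct/                       ┃         
pers.h                    ┃         
ker.css                   ┃         
t.js                      ┃         
t.c                       ┃         
/                         ┃━━━━━━━━━
━━━━━━━━━━━━━━━━━━━━━━━━━━┛         
             ┃                      


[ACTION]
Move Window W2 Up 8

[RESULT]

━━━━━━━━━━━━━━━━━━━━━━━━━━┓━━━━━━━━━
ree                       ┃         
──────────────────────────┨─────────
ct/                       ┃         
pers.h                    ┃         
ker.css                   ┃         
t.js                      ┃         
t.c                       ┃         
/                         ┃         
━━━━━━━━━━━━━━━━━━━━━━━━━━┛         
             ┃    ┃                 
             ┃    ┃                 
             ┃    ┃                 
             ┃    ┃                 
             ┃    ┃                 
             ┃    ┗━━━━━━━━━━━━━━━━━
             ┃                      
             ┃                      


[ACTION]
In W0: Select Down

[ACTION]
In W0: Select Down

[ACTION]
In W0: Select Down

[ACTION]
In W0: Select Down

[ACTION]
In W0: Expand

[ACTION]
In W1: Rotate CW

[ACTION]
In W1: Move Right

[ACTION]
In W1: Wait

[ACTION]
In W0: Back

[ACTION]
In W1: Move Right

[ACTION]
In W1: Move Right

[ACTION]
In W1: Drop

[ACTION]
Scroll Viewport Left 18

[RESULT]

  ┏━━━━━━━━━━━━━━━━━━━━━━━━━━━━━━━━━
  ┃ CheckboxTree                    
  ┠─────────────────────────────────
  ┃>[ ] project/                    
  ┃   [ ] helpers.h                 
  ┃   [ ] worker.css                
  ┃   [ ] test.js                   
  ┃   [ ] test.c                    
  ┃   [ ] src/                      
  ┗━━━━━━━━━━━━━━━━━━━━━━━━━━━━━━━━━
                          ┃    ┃    
                          ┃    ┃    
                          ┃    ┃    
                          ┃    ┃    
                          ┃    ┃    
                          ┃    ┗━━━━
                          ┃         
                          ┃         
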